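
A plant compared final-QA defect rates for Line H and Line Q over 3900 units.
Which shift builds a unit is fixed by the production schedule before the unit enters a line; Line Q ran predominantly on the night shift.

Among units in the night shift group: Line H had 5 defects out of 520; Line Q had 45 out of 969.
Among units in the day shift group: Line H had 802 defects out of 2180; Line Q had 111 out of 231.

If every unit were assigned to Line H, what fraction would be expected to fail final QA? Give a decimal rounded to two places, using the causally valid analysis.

Since shift is a pre-existing factor (not a product of the line) and it affects the outcome on its own, it is a confounder. The stratified rates, not the pooled rate, identify the causal effect.
Standardising Line H to the population shift mix: 0.382·5/520 + 0.618·802/2180 = 0.231.

0.23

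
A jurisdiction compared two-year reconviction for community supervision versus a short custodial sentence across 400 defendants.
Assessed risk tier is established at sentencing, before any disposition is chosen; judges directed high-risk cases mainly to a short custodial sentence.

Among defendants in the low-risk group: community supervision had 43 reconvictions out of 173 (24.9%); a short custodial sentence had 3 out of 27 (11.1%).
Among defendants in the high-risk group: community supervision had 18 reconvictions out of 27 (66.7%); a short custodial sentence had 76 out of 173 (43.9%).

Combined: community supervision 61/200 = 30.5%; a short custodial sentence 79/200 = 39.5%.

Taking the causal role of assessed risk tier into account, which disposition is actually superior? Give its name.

Within every assessed risk tier level a short custodial sentence has the lower rate, yet pooled community supervision does — Simpson's reversal.
Here assessed risk tier is a common cause — it drives both which disposition a case falls under and the outcome. The crude comparison mixes populations; the stratum-specific rates are the causally relevant ones.
Within each level — low-risk: 24.9% vs 11.1%; high-risk: 66.7% vs 43.9% — a short custodial sentence is lower every time.

a short custodial sentence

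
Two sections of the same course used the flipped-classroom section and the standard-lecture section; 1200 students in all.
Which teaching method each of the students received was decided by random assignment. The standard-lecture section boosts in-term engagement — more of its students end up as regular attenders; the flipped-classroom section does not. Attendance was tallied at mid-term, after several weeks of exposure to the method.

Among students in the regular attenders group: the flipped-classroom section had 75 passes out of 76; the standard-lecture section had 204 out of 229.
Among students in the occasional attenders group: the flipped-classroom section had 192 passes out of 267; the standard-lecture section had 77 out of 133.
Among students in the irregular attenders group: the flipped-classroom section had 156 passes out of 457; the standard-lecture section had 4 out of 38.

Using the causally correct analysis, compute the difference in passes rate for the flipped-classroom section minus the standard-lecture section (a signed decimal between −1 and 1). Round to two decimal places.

Mid-term attendance here is a post-treatment variable shaped by the teaching method; conditioning on it would introduce bias rather than remove it. The overall comparison is the causal one.
The causal difference is the pooled difference: 0.529 − 0.713 = -0.184.

-0.18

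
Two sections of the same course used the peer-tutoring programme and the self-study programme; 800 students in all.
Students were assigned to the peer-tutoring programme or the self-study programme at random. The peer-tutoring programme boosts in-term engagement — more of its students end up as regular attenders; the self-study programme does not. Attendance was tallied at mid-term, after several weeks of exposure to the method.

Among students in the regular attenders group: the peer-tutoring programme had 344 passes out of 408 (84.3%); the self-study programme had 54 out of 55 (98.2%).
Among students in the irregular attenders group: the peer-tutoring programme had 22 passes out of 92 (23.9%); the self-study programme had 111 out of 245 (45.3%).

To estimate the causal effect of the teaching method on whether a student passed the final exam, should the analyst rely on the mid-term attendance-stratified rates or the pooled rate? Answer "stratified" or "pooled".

The mid-term attendance-specific comparison favours the self-study programme throughout, but the pooled figures favour the peer-tutoring programme. The question is whether to condition on mid-term attendance.
The distribution of mid-term attendance is itself part of what the teaching method does — it is an intermediate outcome. Holding it fixed would remove that part of the effect; the total effect is the pooled difference.
Pooled: the peer-tutoring programme 73.2% vs the self-study programme 55.0%; the peer-tutoring programme is higher overall.

pooled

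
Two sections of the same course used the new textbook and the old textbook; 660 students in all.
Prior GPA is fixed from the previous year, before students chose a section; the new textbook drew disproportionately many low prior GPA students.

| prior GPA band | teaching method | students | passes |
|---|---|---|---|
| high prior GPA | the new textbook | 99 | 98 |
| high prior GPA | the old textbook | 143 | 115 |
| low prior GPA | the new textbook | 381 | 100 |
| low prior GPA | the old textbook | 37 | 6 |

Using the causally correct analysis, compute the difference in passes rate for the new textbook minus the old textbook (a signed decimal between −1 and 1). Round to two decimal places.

the new textbook is higher inside every prior GPA band stratum but the old textbook is higher in aggregate. Whether to stratify depends on how prior GPA band relates to the teaching method.
The imbalance in prior GPA band arose from how students were allocated, not from anything the teaching method did; and prior GPA band independently affects the outcome. The pooled gap is confounded — condition on prior GPA band.
Adjusting over the population distribution of prior GPA band: 0.367·(0.990−0.804) + 0.633·(0.262−0.162) = +0.132.

+0.13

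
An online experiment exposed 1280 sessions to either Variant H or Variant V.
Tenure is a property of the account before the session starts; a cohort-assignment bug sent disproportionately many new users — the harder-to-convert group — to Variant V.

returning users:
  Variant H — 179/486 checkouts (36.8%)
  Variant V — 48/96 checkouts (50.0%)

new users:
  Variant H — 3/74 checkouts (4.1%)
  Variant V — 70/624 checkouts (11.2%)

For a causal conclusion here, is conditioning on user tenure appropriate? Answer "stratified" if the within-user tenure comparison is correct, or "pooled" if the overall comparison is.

stratified

User tenure differs across variants for reasons unrelated to any effect of the variant itself, and it separately predicts the outcome — a classic confounder. We must compare within user tenure levels.
Within each level — returning users: 36.8% vs 50.0%; new users: 4.1% vs 11.2% — Variant V is higher every time.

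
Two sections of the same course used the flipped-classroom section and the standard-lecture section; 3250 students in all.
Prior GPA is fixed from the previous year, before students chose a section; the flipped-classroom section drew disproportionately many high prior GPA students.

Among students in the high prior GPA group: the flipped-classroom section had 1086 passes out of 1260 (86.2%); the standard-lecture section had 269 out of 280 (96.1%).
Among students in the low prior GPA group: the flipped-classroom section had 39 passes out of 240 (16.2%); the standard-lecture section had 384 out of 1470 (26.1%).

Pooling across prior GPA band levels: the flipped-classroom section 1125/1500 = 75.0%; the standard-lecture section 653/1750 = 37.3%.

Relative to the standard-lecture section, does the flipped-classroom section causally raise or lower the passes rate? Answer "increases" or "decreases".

decreases

Within every prior GPA band level the standard-lecture section has the higher rate, yet pooled the flipped-classroom section does — Simpson's reversal.
Prior GPA band differs across teaching methods for reasons unrelated to any effect of the teaching method itself, and it separately predicts the outcome — a classic confounder. We must compare within prior GPA band levels.
Within each level — high prior GPA: 86.2% vs 96.1%; low prior GPA: 16.2% vs 26.1% — the standard-lecture section is higher every time.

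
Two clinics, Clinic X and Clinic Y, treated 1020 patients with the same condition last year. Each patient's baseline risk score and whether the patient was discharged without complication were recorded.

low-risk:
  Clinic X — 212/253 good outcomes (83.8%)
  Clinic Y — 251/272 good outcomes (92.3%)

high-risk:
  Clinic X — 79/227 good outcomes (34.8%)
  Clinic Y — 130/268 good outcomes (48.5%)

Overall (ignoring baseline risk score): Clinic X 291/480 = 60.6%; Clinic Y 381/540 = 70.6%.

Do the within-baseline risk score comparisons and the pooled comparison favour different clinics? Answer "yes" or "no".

no

Within each baseline risk score level (low-risk 83.8% vs 92.3%; high-risk 34.8% vs 48.5%), Clinic Y has the higher rate every time. Pooled: 60.6% vs 70.6% — Clinic Y has the higher rate overall. They agree.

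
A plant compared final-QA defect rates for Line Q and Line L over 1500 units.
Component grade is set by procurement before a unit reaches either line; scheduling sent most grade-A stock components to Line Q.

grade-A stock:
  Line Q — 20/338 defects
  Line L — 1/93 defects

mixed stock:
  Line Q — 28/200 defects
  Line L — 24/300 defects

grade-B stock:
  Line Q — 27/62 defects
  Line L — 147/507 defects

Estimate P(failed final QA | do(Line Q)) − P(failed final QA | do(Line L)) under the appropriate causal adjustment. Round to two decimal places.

+0.09

Since component grade is a pre-existing factor (not a product of the line) and it affects the outcome on its own, it is a confounder. The stratified rates, not the pooled rate, identify the causal effect.
Adjusting over the population distribution of component grade: 0.287·(0.059−0.011) + 0.333·(0.140−0.080) + 0.379·(0.435−0.290) = +0.089.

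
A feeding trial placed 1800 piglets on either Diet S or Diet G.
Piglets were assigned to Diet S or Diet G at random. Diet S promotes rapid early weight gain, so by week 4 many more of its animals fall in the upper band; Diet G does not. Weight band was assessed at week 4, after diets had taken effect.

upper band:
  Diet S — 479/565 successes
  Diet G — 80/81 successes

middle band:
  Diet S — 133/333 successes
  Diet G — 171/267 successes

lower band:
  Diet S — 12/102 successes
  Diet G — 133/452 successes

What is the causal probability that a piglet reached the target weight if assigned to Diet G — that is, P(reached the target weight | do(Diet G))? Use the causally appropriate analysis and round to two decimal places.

The week-4 weight band-specific comparison favours Diet G throughout, but the pooled figures favour Diet S. The question is whether to condition on week-4 weight band.
Week-4 weight band here is a post-treatment variable shaped by the diet; conditioning on it would introduce bias rather than remove it. The overall comparison is the causal one.
So P(outcome | do(Diet G)) is just the pooled rate for Diet G: 384/800 = 0.480.

0.48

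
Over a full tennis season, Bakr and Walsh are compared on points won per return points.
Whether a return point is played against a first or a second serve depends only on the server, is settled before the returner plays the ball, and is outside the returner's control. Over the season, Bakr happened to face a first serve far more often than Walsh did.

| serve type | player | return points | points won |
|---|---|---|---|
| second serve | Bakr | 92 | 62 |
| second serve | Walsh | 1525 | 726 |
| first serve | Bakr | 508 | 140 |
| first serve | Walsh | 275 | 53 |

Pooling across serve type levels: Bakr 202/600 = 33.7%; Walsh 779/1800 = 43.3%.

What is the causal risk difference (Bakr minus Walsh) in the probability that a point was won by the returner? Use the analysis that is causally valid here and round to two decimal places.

Nothing the player does changes serve type; the imbalance is an allocation artefact. With serve type also predicting the outcome, the pooled figure is confounded, and the within-stratum comparison is the causal one.
Adjusting over the population distribution of serve type: 0.674·(0.674−0.476) + 0.326·(0.276−0.193) = +0.160.

+0.16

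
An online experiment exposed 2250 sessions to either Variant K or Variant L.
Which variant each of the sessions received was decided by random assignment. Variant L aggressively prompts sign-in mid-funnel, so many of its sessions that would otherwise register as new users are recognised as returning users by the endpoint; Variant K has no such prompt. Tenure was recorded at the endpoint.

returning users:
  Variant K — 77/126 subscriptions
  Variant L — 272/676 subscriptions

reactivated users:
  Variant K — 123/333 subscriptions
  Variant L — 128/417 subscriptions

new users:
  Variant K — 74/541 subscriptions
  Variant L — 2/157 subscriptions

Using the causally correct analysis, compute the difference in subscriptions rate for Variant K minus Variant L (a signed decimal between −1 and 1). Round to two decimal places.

Variant K is higher inside every user tenure stratum but Variant L is higher in aggregate. Whether to stratify depends on how user tenure relates to the variant.
Because the variant influences user tenure, user tenure is a post-treatment mediator, not a confounder. Stratifying on it would bias the estimate; the causal effect is the crude pooled difference.
The causal difference is the pooled difference: 0.274 − 0.322 = -0.048.

-0.05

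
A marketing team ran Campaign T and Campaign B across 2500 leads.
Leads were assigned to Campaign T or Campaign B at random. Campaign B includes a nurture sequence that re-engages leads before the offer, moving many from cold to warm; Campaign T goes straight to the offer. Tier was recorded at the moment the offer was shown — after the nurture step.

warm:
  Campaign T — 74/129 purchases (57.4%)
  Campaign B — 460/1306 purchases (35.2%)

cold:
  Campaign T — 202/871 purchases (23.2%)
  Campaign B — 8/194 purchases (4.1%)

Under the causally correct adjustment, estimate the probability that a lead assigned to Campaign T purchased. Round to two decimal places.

The stratified and pooled comparisons disagree (Campaign T wins within each engagement tier; Campaign B wins overall), so the answer turns on the causal role of engagement tier.
The distribution of engagement tier is itself part of what the campaign does — it is an intermediate outcome. Holding it fixed would remove that part of the effect; the total effect is the pooled difference.
So P(outcome | do(Campaign T)) is just the pooled rate for Campaign T: 276/1000 = 0.276.

0.28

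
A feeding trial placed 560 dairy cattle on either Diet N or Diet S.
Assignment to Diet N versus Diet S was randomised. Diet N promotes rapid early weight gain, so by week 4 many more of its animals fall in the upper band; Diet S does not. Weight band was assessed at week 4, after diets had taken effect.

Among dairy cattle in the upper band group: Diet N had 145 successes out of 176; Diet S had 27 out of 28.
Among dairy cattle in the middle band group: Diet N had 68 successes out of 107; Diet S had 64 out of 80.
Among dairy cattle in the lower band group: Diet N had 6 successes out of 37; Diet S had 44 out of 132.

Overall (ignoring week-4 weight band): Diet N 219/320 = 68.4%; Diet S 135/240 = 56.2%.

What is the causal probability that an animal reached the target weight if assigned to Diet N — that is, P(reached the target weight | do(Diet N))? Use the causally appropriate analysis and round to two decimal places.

0.68

Week-4 weight band here is a post-treatment variable shaped by the diet; conditioning on it would introduce bias rather than remove it. The overall comparison is the causal one.
So P(outcome | do(Diet N)) is just the pooled rate for Diet N: 219/320 = 0.684.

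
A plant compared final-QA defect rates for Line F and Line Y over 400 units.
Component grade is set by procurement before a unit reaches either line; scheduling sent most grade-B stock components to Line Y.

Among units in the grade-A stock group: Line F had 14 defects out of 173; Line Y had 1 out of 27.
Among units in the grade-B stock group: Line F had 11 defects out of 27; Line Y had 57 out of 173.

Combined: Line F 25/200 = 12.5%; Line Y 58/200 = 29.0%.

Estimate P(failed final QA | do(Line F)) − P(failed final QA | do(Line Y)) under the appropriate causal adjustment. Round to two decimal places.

+0.06

The imbalance in component grade arose from how units were allocated, not from anything the line did; and component grade independently affects the outcome. The pooled gap is confounded — condition on component grade.
Adjusting over the population distribution of component grade: 0.500·(0.081−0.037) + 0.500·(0.407−0.329) = +0.061.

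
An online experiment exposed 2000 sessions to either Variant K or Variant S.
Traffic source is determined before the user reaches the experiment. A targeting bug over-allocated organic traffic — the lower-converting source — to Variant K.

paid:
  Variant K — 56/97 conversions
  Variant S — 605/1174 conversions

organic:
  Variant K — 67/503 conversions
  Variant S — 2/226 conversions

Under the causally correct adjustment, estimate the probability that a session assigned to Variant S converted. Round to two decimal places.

Here traffic source is a common cause — it drives both which variant a case falls under and the outcome. The crude comparison mixes populations; the stratum-specific rates are the causally relevant ones.
Standardising Variant S to the population traffic source mix: 0.635·605/1174 + 0.364·2/226 = 0.331.

0.33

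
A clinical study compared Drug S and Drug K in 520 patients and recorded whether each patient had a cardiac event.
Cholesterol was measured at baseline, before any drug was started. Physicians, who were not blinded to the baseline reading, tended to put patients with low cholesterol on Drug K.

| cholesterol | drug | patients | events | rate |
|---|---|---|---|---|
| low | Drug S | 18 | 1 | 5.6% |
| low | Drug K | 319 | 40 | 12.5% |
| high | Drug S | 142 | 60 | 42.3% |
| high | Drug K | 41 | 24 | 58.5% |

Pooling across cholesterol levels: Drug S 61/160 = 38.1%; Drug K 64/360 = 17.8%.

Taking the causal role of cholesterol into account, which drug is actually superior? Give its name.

Drug S

Drug S is lower inside every cholesterol stratum but Drug K is lower in aggregate. Whether to stratify depends on how cholesterol relates to the drug.
Cholesterol is set before the drug has any effect — it is not caused by the drug — and it independently drives the outcome. That makes it a confounder, so the causal comparison is within cholesterol levels.
Within each level — low: 5.6% vs 12.5%; high: 42.3% vs 58.5% — Drug S is lower every time.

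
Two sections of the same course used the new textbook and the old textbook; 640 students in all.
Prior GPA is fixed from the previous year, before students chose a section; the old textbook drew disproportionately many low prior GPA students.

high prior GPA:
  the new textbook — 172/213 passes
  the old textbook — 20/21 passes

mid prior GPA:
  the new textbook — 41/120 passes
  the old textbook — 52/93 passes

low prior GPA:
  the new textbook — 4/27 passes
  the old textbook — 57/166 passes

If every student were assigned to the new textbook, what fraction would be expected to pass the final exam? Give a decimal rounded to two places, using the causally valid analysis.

Within every prior GPA band level the old textbook has the higher rate, yet pooled the new textbook does — Simpson's reversal.
Nothing the teaching method does changes prior GPA band; the imbalance is an allocation artefact. With prior GPA band also predicting the outcome, the pooled figure is confounded, and the within-stratum comparison is the causal one.
Standardising the new textbook to the population prior GPA band mix: 0.366·172/213 + 0.333·41/120 + 0.302·4/27 = 0.454.

0.45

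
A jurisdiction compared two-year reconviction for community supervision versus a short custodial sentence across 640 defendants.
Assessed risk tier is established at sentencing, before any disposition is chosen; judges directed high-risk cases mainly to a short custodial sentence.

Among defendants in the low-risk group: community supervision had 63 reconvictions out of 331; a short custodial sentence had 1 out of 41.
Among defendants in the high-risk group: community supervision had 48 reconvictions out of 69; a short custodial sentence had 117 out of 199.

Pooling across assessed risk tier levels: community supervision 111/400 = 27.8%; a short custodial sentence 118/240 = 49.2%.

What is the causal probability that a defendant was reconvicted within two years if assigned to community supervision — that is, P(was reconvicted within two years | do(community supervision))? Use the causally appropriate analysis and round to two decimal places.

Assessed risk tier satisfies the back-door criterion: it is not a descendant of the disposition, and it blocks the spurious path from disposition to outcome. Adjusting for it (i.e., using the within-assessed risk tier rates) gives the causal effect.
Standardising community supervision to the population assessed risk tier mix: 0.581·63/331 + 0.419·48/69 = 0.402.

0.40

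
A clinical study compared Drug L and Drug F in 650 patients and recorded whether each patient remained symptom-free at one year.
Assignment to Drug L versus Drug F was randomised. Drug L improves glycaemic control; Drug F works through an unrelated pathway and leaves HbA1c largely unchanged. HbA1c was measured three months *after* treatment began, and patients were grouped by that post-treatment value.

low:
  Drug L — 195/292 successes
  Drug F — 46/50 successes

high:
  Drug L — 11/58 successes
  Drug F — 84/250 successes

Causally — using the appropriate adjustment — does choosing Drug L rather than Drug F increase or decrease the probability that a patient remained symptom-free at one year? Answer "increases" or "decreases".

The stratified and pooled comparisons disagree (Drug F wins within each HbA1c; Drug L wins overall), so the answer turns on the causal role of HbA1c.
The distribution of HbA1c is itself part of what the drug does — it is an intermediate outcome. Holding it fixed would remove that part of the effect; the total effect is the pooled difference.
Pooled: Drug L 58.9% vs Drug F 43.3%; Drug L is higher overall.

increases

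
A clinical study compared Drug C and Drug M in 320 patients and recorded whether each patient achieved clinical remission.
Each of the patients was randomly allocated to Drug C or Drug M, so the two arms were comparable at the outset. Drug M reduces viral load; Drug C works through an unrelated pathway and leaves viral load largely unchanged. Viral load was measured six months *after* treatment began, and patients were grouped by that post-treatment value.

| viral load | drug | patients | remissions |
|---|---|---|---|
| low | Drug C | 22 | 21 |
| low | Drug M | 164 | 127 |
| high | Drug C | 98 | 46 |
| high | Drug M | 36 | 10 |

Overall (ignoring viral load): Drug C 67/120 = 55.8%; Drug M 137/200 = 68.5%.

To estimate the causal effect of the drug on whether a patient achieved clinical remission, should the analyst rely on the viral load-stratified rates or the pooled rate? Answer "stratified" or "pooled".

pooled

Viral load is downstream of the drug. One should not condition on a consequence of treatment, so the overall rates are the right comparison.
Pooled: Drug C 55.8% vs Drug M 68.5%; Drug M is higher overall.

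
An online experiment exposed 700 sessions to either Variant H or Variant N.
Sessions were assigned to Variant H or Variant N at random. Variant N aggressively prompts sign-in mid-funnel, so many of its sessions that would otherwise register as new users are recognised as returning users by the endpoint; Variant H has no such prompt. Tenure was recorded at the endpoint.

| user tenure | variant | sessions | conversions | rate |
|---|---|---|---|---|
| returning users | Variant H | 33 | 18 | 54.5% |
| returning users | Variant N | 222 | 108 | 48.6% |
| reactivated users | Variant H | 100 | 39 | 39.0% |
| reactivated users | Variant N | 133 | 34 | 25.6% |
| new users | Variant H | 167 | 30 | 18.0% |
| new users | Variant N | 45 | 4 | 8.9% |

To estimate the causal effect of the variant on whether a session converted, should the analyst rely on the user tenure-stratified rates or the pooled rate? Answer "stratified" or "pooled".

Stratifying would compare variants among sessions the variants themselves sorted into user tenure groups — a form of selection on an intermediate. The unconditioned pooled rates give the total causal effect.
Pooled: Variant H 29.0% vs Variant N 36.5%; Variant N is higher overall.

pooled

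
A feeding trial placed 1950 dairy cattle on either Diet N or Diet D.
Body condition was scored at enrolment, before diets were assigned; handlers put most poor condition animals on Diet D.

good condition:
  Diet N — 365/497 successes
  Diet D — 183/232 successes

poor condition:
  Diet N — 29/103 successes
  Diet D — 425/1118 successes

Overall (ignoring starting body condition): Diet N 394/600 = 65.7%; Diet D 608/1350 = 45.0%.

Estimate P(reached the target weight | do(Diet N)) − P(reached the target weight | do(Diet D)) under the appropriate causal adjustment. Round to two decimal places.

The starting body condition-specific comparison favours Diet D throughout, but the pooled figures favour Diet N. The question is whether to condition on starting body condition.
Starting body condition satisfies the back-door criterion: it is not a descendant of the diet, and it blocks the spurious path from diet to outcome. Adjusting for it (i.e., using the within-starting body condition rates) gives the causal effect.
Adjusting over the population distribution of starting body condition: 0.374·(0.734−0.789) + 0.626·(0.282−0.380) = -0.082.

-0.08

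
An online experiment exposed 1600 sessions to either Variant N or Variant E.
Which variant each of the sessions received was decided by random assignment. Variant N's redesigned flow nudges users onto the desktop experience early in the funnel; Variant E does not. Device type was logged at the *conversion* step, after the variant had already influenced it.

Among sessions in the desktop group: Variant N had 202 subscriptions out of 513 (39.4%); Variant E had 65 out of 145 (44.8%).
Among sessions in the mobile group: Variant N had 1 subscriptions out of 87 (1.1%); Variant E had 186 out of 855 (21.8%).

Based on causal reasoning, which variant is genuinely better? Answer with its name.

Within every device type level Variant E has the higher rate, yet pooled Variant N does — Simpson's reversal.
Device type is downstream of the variant. One should not condition on a consequence of treatment, so the overall rates are the right comparison.
Pooled: Variant N 33.8% vs Variant E 25.1%; Variant N is higher overall.

Variant N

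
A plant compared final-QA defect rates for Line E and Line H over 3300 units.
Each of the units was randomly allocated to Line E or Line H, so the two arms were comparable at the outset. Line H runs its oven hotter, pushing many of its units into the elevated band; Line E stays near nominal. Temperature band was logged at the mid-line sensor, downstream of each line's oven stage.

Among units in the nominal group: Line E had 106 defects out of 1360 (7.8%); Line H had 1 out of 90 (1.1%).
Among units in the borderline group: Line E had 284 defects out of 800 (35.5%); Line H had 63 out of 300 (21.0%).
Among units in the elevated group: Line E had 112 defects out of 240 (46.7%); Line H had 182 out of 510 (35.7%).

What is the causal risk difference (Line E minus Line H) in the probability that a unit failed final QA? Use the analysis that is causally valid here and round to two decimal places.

The in-process temperature band-specific comparison favours Line H throughout, but the pooled figures favour Line E. The question is whether to condition on in-process temperature band.
The distribution of in-process temperature band is itself part of what the line does — it is an intermediate outcome. Holding it fixed would remove that part of the effect; the total effect is the pooled difference.
The causal difference is the pooled difference: 0.209 − 0.273 = -0.064.

-0.06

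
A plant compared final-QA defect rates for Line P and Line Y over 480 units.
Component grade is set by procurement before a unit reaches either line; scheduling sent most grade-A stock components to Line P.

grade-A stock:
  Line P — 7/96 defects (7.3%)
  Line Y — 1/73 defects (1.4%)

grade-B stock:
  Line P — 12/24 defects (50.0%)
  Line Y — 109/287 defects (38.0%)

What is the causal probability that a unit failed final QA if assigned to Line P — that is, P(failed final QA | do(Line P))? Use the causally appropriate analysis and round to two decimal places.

0.35

The stratified and pooled comparisons disagree (Line Y wins within each component grade; Line P wins overall), so the answer turns on the causal role of component grade.
The imbalance in component grade arose from how units were allocated, not from anything the line did; and component grade independently affects the outcome. The pooled gap is confounded — condition on component grade.
Standardising Line P to the population component grade mix: 0.352·7/96 + 0.648·12/24 = 0.350.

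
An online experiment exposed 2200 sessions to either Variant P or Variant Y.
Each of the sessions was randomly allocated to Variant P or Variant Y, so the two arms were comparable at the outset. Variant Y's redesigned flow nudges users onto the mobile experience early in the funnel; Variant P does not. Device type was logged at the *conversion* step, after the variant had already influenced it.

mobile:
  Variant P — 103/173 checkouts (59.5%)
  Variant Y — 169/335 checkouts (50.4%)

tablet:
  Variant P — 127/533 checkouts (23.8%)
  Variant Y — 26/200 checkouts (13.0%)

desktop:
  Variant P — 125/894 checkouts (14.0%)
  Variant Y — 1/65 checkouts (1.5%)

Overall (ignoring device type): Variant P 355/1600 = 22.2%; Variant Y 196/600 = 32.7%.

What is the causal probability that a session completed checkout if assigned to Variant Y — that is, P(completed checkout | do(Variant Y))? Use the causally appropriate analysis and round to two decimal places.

0.33

Within every device type level Variant P has the higher rate, yet pooled Variant Y does — Simpson's reversal.
Device type here is a post-treatment variable shaped by the variant; conditioning on it would introduce bias rather than remove it. The overall comparison is the causal one.
So P(outcome | do(Variant Y)) is just the pooled rate for Variant Y: 196/600 = 0.327.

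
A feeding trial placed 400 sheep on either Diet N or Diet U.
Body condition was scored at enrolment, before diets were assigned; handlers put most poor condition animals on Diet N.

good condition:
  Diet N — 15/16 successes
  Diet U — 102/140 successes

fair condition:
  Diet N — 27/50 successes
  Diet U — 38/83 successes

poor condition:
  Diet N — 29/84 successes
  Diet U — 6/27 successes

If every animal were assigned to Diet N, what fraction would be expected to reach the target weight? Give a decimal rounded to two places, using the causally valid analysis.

0.64

The starting body condition-specific comparison favours Diet N throughout, but the pooled figures favour Diet U. The question is whether to condition on starting body condition.
The imbalance in starting body condition arose from how sheep were allocated, not from anything the diet did; and starting body condition independently affects the outcome. The pooled gap is confounded — condition on starting body condition.
Standardising Diet N to the population starting body condition mix: 0.390·15/16 + 0.333·27/50 + 0.278·29/84 = 0.641.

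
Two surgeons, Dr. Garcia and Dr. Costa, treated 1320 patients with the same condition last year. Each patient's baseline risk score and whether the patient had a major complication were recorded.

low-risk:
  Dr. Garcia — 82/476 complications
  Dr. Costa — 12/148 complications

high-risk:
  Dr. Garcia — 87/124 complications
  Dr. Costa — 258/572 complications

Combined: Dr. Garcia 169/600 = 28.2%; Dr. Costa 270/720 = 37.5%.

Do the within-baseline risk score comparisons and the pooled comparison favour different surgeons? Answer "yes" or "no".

Within each baseline risk score level (low-risk 17.2% vs 8.1%; high-risk 70.2% vs 45.1%), Dr. Costa has the lower rate every time. Pooled: 28.2% vs 37.5% — Dr. Garcia has the lower rate overall. The two comparisons disagree.

yes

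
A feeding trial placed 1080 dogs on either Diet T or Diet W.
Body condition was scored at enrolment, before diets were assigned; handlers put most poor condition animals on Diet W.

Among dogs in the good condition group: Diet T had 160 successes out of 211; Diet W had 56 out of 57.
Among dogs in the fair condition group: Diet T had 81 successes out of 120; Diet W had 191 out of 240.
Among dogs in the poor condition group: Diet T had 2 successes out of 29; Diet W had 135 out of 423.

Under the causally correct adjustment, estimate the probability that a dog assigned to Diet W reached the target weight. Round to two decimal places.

0.64

Within every starting body condition level Diet W has the higher rate, yet pooled Diet T does — Simpson's reversal.
Since starting body condition is a pre-existing factor (not a product of the diet) and it affects the outcome on its own, it is a confounder. The stratified rates, not the pooled rate, identify the causal effect.
Standardising Diet W to the population starting body condition mix: 0.248·56/57 + 0.333·191/240 + 0.419·135/423 = 0.643.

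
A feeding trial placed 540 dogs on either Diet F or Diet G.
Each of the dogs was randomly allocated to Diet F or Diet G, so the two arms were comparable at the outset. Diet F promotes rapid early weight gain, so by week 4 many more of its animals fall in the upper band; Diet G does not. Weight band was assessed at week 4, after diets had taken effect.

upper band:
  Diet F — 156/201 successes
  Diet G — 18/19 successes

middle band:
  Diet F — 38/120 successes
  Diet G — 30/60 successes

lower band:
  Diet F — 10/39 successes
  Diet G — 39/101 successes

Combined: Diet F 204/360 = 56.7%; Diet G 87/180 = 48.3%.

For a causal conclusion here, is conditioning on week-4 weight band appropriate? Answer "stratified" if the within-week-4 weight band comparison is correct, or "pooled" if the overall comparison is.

pooled

Because the diet influences week-4 weight band, week-4 weight band is a post-treatment mediator, not a confounder. Stratifying on it would bias the estimate; the causal effect is the crude pooled difference.
Pooled: Diet F 56.7% vs Diet G 48.3%; Diet F is higher overall.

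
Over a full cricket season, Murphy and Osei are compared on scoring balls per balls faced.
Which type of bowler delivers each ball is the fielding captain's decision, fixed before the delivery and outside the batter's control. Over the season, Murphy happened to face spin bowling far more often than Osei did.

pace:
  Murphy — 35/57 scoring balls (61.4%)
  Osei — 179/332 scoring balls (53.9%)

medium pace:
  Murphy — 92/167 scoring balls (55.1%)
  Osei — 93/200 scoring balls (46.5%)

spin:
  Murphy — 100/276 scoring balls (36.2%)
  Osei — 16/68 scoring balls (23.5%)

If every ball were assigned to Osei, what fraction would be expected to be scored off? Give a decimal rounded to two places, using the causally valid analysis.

0.42

Bowling type satisfies the back-door criterion: it is not a descendant of the player, and it blocks the spurious path from player to outcome. Adjusting for it (i.e., using the within-bowling type rates) gives the causal effect.
Standardising Osei to the population bowling type mix: 0.354·179/332 + 0.334·93/200 + 0.313·16/68 = 0.419.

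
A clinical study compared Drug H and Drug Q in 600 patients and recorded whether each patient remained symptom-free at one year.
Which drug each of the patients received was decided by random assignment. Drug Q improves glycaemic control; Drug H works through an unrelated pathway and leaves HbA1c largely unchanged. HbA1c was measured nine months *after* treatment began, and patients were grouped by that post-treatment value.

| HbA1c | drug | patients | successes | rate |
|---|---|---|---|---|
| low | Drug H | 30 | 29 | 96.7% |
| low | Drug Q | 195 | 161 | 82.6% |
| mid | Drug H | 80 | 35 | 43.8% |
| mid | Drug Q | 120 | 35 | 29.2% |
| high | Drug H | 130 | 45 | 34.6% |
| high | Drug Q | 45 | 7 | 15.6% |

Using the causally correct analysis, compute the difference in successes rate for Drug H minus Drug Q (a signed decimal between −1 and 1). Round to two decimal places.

HbA1c is recorded after the drug and is itself shifted by it — it sits on the causal path from drug to outcome. Conditioning on a mediator would strip out part of the effect we want; the pooled comparison gives the total causal effect.
The causal difference is the pooled difference: 0.454 − 0.564 = -0.110.

-0.11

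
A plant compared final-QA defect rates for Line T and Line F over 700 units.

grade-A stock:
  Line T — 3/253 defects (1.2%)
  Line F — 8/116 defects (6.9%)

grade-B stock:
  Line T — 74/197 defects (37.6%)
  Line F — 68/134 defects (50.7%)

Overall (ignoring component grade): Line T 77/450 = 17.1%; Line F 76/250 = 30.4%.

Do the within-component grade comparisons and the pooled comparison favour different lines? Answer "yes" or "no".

no

Within each component grade level (grade-A stock 1.2% vs 6.9%; grade-B stock 37.6% vs 50.7%), Line T has the lower rate every time. Pooled: 17.1% vs 30.4% — Line T has the lower rate overall. They agree.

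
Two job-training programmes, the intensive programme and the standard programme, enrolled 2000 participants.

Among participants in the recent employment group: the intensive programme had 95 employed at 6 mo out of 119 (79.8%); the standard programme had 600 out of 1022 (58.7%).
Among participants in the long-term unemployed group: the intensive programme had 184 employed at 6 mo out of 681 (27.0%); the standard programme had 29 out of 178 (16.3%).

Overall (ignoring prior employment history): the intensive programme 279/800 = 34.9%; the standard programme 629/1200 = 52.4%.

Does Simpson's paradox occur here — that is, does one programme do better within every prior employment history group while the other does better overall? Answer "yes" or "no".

Within each prior employment history level (recent employment 79.8% vs 58.7%; long-term unemployed 27.0% vs 16.3%), the intensive programme has the higher rate every time. Pooled: 34.9% vs 52.4% — the standard programme has the higher rate overall. The two comparisons disagree.

yes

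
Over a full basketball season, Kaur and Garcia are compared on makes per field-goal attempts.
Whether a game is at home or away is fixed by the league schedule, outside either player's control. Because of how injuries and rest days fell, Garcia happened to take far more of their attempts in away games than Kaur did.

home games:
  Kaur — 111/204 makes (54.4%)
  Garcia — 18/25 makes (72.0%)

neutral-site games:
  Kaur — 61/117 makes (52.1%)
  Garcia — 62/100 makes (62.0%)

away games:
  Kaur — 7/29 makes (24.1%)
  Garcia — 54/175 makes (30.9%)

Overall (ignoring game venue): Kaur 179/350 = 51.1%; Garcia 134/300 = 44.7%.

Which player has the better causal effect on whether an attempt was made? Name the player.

Nothing the player does changes game venue; the imbalance is an allocation artefact. With game venue also predicting the outcome, the pooled figure is confounded, and the within-stratum comparison is the causal one.
Within each level — home games: 54.4% vs 72.0%; neutral-site games: 52.1% vs 62.0%; away games: 24.1% vs 30.9% — Garcia is higher every time.

Garcia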